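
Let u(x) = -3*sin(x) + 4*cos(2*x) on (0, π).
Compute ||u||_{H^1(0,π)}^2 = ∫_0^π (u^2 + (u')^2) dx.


||u||_{H^1(0,π)}^2 = 80 + 49*π

u'(x) = -8*sin(2*x) - 3*cos(x).
Expand u² and (u')² and integrate term by term on (0, π), using: for integers n ≥ 1, ∫_0^π sin²(nx) dx = ∫_0^π cos²(nx) dx = π/2; for n ≠ n', ∫_0^π sin(nx)sin(n'x) dx = ∫_0^π cos(nx)cos(n'x) dx = 0; and by product-to-sum, ∫_0^π sin(nx)cos(n'x) dx = ½∫_0^π [sin((n+n')x) + sin((n−n')x)] dx, which is 0 when n+n' is even and 2n/(n²−n'²) when n+n' is odd (it need not vanish on (0, π)).
  u² squared terms: (-3)²·∫sin(x)² dx = 9·π/2 = 9*π/2;  (4)²·∫cos(2x)² dx = 16·π/2 = 8*π.
  u² cross terms: 2·(-3)·(4)·∫sin(x)·cos(2x) dx = -24·(-2/3) = 16.
  So ∫_0^π u² dx = 9*π/2 + 8*π + 16 = 16 + 25*π/2.
  (u')² squared terms: (-8)²·∫sin(2x)² dx = 64·π/2 = 32*π;  (-3)²·∫cos(x)² dx = 9·π/2 = 9*π/2.
  (u')² cross terms: 2·(-8)·(-3)·∫sin(2x)·cos(x) dx = 48·(4/3) = 64.
  So ∫_0^π (u')² dx = 32*π + 9*π/2 + 64 = 64 + 73*π/2.
||u||_{H^1}^2 = (16 + 25*π/2) + (64 + 73*π/2) = 80 + 49*π.


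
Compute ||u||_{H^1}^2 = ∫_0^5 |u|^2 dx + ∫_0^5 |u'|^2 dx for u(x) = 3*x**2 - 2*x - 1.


||u||_{H^1}^2 = 14825/3

The H^1 norm (squared) on an interval (0, L) is
  ||u||_{H^1}^2 = ∫_0^L u(x)^2 dx + ∫_0^L u'(x)^2 dx.
Compute u'(x) = 6*x - 2.
Then u(x)^2 = 9*x**4 - 12*x**3 - 2*x**2 + 4*x + 1 and u'(x)^2 = 36*x**2 - 24*x + 4.
Integrate each monomial from 0 to 5 using ∫_0^5 c·x^n dx = c·5^(n+1)/(n+1):
  ∫_0^5 u(x)^2 dx = ∫_0^5 (9*x^4 - 12*x^3 - 2*x^2 + 4*x + 1) dx. Term by term:
    ∫_0^5 9*x^4 dx = 5625;  ∫_0^5 -12*x^3 dx = -1875;  ∫_0^5 -2*x^2 dx = -250/3;
    ∫_0^5 4*x dx = 50;  ∫_0^5 1 dx = 5.
  Sum: 5625 − 1875 − 250/3 + 50 + 5 = 11165/3.
  ∫_0^5 u'(x)^2 dx = ∫_0^5 (36*x^2 - 24*x + 4) dx. Term by term:
    ∫_0^5 36*x^2 dx = 1500;  ∫_0^5 -24*x dx = -300;  ∫_0^5 4 dx = 20.
  Sum: 1500 − 300 + 20 = 1220.
Adding: ||u||_{H^1}^2 = 11165/3 + 1220 = 14825/3.


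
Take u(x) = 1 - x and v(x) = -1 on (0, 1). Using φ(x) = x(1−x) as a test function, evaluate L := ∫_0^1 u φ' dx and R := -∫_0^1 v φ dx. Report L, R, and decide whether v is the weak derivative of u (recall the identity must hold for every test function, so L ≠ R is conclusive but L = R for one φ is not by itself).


LHS = 1/6, RHS = 1/6. Yes, v = u' weakly.

u(x) = 1 - x, classical derivative u'(x) = -1.
φ(x) = x(1−x), so φ'(x) = 1 - 2*x.
Note φ(0) = φ(1) = 0, so the boundary term u·φ vanishes.
LHS = ∫_0^1 u(x) φ'(x) dx = ∫_0^1 (2*x^2 - 3*x + 1) dx. Term by term:
  ∫_0^1 2*x^2 dx = 2/3;  ∫_0^1 -3*x dx = -3/2;  ∫_0^1 1 dx = 1.
Sum: 2/3 − 3/2 + 1 = 1/6.
So LHS = 1/6.
∫_0^1 v(x) φ(x) dx = ∫_0^1 (x^2 - x) dx. Term by term:
  ∫_0^1 x^2 dx = 1/3;  ∫_0^1 -x dx = -1/2.
Sum: 1/3 − 1/2 = -1/6.
So RHS = -∫_0^1 v(x) φ(x) dx = 1/6.
LHS = RHS, so the identity holds for this test φ.
Moreover u is smooth here and v(x) = u'(x) = -1 pointwise, so the identity holds for every test function. Hence v is the weak derivative of u.


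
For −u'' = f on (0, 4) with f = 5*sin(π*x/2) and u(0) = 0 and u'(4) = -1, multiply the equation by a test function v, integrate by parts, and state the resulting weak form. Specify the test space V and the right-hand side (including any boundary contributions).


V = {v ∈ H^1(0, 4) : v(0) = 0} (test functions vanish at x = 0 where u is specified); weak form: ∫_0^4 u'v' dx = ∫_0^4 (5*sin(π*x/2)) v dx − v(4) for all v ∈ V.

Multiply both sides by a test function v and integrate from 0 to 4:
  ∫_0^4 −u''(x) v(x) dx = ∫_0^4 f(x) v(x) dx.
Integrate the LHS by parts once:
  ∫_0^4 −u'' v dx = −[u'(x) v(x)]_0^4 + ∫_0^4 u'(x) v'(x) dx.
Thus ∫_0^4 u'(x) v'(x) dx = ∫_0^4 f(x) v(x) dx + [u'(x) v(x)]_0^4.
Choose V so that boundary terms are either known or forced to vanish.
Mixed BC: u(0) = 0 (Dirichlet) and u'(4) = -1 (Neumann). Define V = {v ∈ H^1(0, 4) : v(0) = 0}. Then [u' v]_0^4 = u'(4)·v(4) − u'(0)·0 = − v(4).
Weak formulation: find u (satisfying any essential BC) such that ∫_0^4 u'(x) v'(x) dx = ∫_0^4 f v dx − v(4) for all v ∈ V (Dirichlet at 0 absorbed into V; Neumann datum at x = 4 contributes the boundary term).
Substituting f(x) = 5*sin(π*x/2), the right-hand side is ∫_0^4 (5*sin(π*x/2)) v dx − v(4).


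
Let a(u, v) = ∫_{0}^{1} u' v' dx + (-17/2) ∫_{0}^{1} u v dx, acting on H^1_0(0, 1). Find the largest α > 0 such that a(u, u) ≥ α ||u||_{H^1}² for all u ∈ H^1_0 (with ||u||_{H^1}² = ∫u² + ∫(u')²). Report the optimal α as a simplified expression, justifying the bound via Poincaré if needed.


α = (-17/2 + π^2)/(1 + π^2)

Coercivity of a(·,·) on H^1_0(0, 1) means a(u, u) ≥ α ||u||_{H^1}² for every u ∈ H^1_0.
The interval has length L = 1, and Poincaré/coercivity depend only on L. Here a(u, u) = ∫(u')² + (-17/2)·∫u².
Here c = -17/2 < 0 with |c| < (π/L)² = π^2, so coercivity still holds. The condition a(u,u) ≥ α||u||_{H^1}² reads (1−α)∫(u')² ≥ (α−c)∫u². Any admissible α is ≤ 1 (rapidly oscillating u have ∫u²/∫(u')² → 0), and α = 1 would force 0 ≥ (1−c)∫u², impossible since c < 1; so 1−α > 0. By the sharp Poincaré inequality on H^1_0 of an interval of length L, ∫(u')² ≥ (π/L)²∫u² with equality for the first sine mode sin(π(x−x₀)/L) (x₀ the left endpoint), so the inequality holds for all u iff (1−α)(π/L)² ≥ α − c, i.e. α ≤ ((π/L)² + c)/((π/L)² + 1) = (1 + c(L/π)²)/(1 + (L/π)²). (Direct route, valid since c ≤ 0: Poincaré gives c∫u² ≥ c(L/π)²∫(u')², so a(u,u) ≥ (1 + c(L/π)²)∫(u')², while ||u||_{H^1}² ≤ (1 + (L/π)²)∫(u')²; dividing yields the same α.) With (π/L)² = π^2 and c = -17/2, the largest admissible constant is α = ((π/L)² + c)/((π/L)² + 1).
Simplifying, α = (-17/2 + π^2)/(1 + π^2).


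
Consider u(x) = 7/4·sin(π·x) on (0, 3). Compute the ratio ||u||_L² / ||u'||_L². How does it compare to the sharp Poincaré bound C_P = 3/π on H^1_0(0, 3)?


||u||_L² / ||u'||_L² = 1/π < C_P = 3/π.

u(x) = 7/4·sin(π·x), so u'(x) = 7*π*cos(π*x)/4.
Writing u(x) = A·sin(kπx/L) with A = 7/4 and k = 3, use ∫_0^L sin²(kπx/L) dx = L/2 and ∫_0^L cos²(kπx/L) dx = L/2.
u² = 49/16·sin²(π·x) and (u')² = 49*π^2/16·cos²(π·x), and each of sin², cos² integrates to L/2 = 3/2 over (0, 3).
∫_0^3 u² dx = 147/32, so ||u||_L² = 7*sqrt(6)/8.
∫_0^3 (u')² dx = 147*π^2/32, so ||u'||_L² = 7*sqrt(6)*π/8.
Ratio ||u||_L² / ||u'||_L² = 1/π.
Sharp Poincaré constant on H^1_0(0, 3) is C_P = L/π = 3/π, achieved by sin(π/3·x).
This is the k = 3 harmonic; the ratio L/(kπ) is strictly less than C_P = L/π, consistent with the sharp inequality ||u||_L² ≤ C_P ||u'||_L².


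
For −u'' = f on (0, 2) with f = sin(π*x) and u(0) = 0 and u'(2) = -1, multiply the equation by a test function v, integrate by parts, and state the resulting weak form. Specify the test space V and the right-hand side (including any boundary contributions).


V = {v ∈ H^1(0, 2) : v(0) = 0} (test functions vanish at x = 0 where u is specified); weak form: ∫_0^2 u'v' dx = ∫_0^2 (sin(π*x)) v dx − v(2) for all v ∈ V.

Multiply both sides by a test function v and integrate from 0 to 2:
  ∫_0^2 −u''(x) v(x) dx = ∫_0^2 f(x) v(x) dx.
Integrate the LHS by parts once:
  ∫_0^2 −u'' v dx = −[u'(x) v(x)]_0^2 + ∫_0^2 u'(x) v'(x) dx.
Thus ∫_0^2 u'(x) v'(x) dx = ∫_0^2 f(x) v(x) dx + [u'(x) v(x)]_0^2.
Choose V so that boundary terms are either known or forced to vanish.
Mixed BC: u(0) = 0 (Dirichlet) and u'(2) = -1 (Neumann). Define V = {v ∈ H^1(0, 2) : v(0) = 0}. Then [u' v]_0^2 = u'(2)·v(2) − u'(0)·0 = − v(2).
Weak formulation: find u (satisfying any essential BC) such that ∫_0^2 u'(x) v'(x) dx = ∫_0^2 f v dx − v(2) for all v ∈ V (Dirichlet at 0 absorbed into V; Neumann datum at x = 2 contributes the boundary term).
Substituting f(x) = sin(π*x), the right-hand side is ∫_0^2 (sin(π*x)) v dx − v(2).


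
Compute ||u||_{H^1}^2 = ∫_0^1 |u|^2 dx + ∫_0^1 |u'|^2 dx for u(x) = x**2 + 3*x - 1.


||u||_{H^1}^2 = 551/30

The H^1 norm (squared) on an interval (0, L) is
  ||u||_{H^1}^2 = ∫_0^L u(x)^2 dx + ∫_0^L u'(x)^2 dx.
Compute u'(x) = 2*x + 3.
Then u(x)^2 = x**4 + 6*x**3 + 7*x**2 - 6*x + 1 and u'(x)^2 = 4*x**2 + 12*x + 9.
Integrate each monomial from 0 to 1 using ∫_0^1 c·x^n dx = c·1^(n+1)/(n+1):
  ∫_0^1 u(x)^2 dx = ∫_0^1 (x^4 + 6*x^3 + 7*x^2 - 6*x + 1) dx. Term by term:
    ∫_0^1 x^4 dx = 1/5;  ∫_0^1 6*x^3 dx = 3/2;  ∫_0^1 7*x^2 dx = 7/3;
    ∫_0^1 -6*x dx = -3;  ∫_0^1 1 dx = 1.
  Sum: 1/5 + 3/2 + 7/3 − 3 + 1 = 61/30.
  ∫_0^1 u'(x)^2 dx = ∫_0^1 (4*x^2 + 12*x + 9) dx. Term by term:
    ∫_0^1 4*x^2 dx = 4/3;  ∫_0^1 12*x dx = 6;  ∫_0^1 9 dx = 9.
  Sum: 4/3 + 6 + 9 = 49/3.
Adding: ||u||_{H^1}^2 = 61/30 + 49/3 = 551/30.


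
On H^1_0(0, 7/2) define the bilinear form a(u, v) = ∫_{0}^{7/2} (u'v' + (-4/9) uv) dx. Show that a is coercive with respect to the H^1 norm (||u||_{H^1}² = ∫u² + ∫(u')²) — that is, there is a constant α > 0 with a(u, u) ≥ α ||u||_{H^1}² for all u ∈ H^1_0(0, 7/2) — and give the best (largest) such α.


α = 4*(-49 + 9*π^2)/(9*(4*π^2 + 49))

Coercivity of a(·,·) on H^1_0(0, 7/2) means a(u, u) ≥ α ||u||_{H^1}² for every u ∈ H^1_0.
The interval has length L = 7/2, and Poincaré/coercivity depend only on L. Here a(u, u) = ∫(u')² + (-4/9)·∫u².
Here c = -4/9 < 0 with |c| < (π/L)² = 4*π^2/49, so coercivity still holds. The condition a(u,u) ≥ α||u||_{H^1}² reads (1−α)∫(u')² ≥ (α−c)∫u². Any admissible α is ≤ 1 (rapidly oscillating u have ∫u²/∫(u')² → 0), and α = 1 would force 0 ≥ (1−c)∫u², impossible since c < 1; so 1−α > 0. By the sharp Poincaré inequality on H^1_0 of an interval of length L, ∫(u')² ≥ (π/L)²∫u² with equality for the first sine mode sin(π(x−x₀)/L) (x₀ the left endpoint), so the inequality holds for all u iff (1−α)(π/L)² ≥ α − c, i.e. α ≤ ((π/L)² + c)/((π/L)² + 1) = (1 + c(L/π)²)/(1 + (L/π)²). (Direct route, valid since c ≤ 0: Poincaré gives c∫u² ≥ c(L/π)²∫(u')², so a(u,u) ≥ (1 + c(L/π)²)∫(u')², while ||u||_{H^1}² ≤ (1 + (L/π)²)∫(u')²; dividing yields the same α.) With (π/L)² = 4*π^2/49 and c = -4/9, the largest admissible constant is α = ((π/L)² + c)/((π/L)² + 1).
Simplifying, α = 4*(-49 + 9*π^2)/(9*(4*π^2 + 49)).


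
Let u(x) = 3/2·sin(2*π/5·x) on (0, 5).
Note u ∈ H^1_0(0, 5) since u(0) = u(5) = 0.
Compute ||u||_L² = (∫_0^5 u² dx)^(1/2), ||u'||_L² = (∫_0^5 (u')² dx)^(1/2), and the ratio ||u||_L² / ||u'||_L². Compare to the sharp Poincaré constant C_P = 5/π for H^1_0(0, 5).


||u||_L² / ||u'||_L² = 5/(2*π) < C_P = 5/π.

u(x) = 3/2·sin(2*π/5·x), so u'(x) = 3*π*cos(2*π*x/5)/5.
Writing u(x) = A·sin(kπx/L) with A = 3/2 and k = 2, use ∫_0^L sin²(kπx/L) dx = L/2 and ∫_0^L cos²(kπx/L) dx = L/2.
u² = 9/4·sin²(2*π/5·x) and (u')² = 9*π^2/25·cos²(2*π/5·x), and each of sin², cos² integrates to L/2 = 5/2 over (0, 5).
∫_0^5 u² dx = 45/8, so ||u||_L² = 3*sqrt(10)/4.
∫_0^5 (u')² dx = 9*π^2/10, so ||u'||_L² = 3*sqrt(10)*π/10.
Ratio ||u||_L² / ||u'||_L² = 5/(2*π).
Sharp Poincaré constant on H^1_0(0, 5) is C_P = L/π = 5/π, achieved by sin(π/5·x).
This is the k = 2 harmonic; the ratio L/(kπ) is strictly less than C_P = L/π, consistent with the sharp inequality ||u||_L² ≤ C_P ||u'||_L².


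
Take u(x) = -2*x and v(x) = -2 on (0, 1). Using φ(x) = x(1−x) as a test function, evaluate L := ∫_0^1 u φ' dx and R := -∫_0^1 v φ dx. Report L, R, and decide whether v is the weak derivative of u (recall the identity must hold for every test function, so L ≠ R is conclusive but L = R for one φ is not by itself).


LHS = 1/3, RHS = 1/3. Yes, v = u' weakly.

u(x) = -2*x, classical derivative u'(x) = -2.
φ(x) = x(1−x), so φ'(x) = 1 - 2*x.
Note φ(0) = φ(1) = 0, so the boundary term u·φ vanishes.
LHS = ∫_0^1 u(x) φ'(x) dx = ∫_0^1 (4*x^2 - 2*x) dx. Term by term:
  ∫_0^1 4*x^2 dx = 4/3;  ∫_0^1 -2*x dx = -1.
Sum: 4/3 − 1 = 1/3.
So LHS = 1/3.
∫_0^1 v(x) φ(x) dx = ∫_0^1 (2*x^2 - 2*x) dx. Term by term:
  ∫_0^1 2*x^2 dx = 2/3;  ∫_0^1 -2*x dx = -1.
Sum: 2/3 − 1 = -1/3.
So RHS = -∫_0^1 v(x) φ(x) dx = 1/3.
LHS = RHS, so the identity holds for this test φ.
Moreover u is smooth here and v(x) = u'(x) = -2 pointwise, so the identity holds for every test function. Hence v is the weak derivative of u.


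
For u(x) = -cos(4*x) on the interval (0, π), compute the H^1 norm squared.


||u||_{H^1(0,π)}^2 = 17*π/2

u'(x) = 4*sin(4*x).
Expand u² and (u')² and integrate term by term on (0, π), using: for integers n ≥ 1, ∫_0^π sin²(nx) dx = ∫_0^π cos²(nx) dx = π/2; for n ≠ n', ∫_0^π sin(nx)sin(n'x) dx = ∫_0^π cos(nx)cos(n'x) dx = 0; and by product-to-sum, ∫_0^π sin(nx)cos(n'x) dx = ½∫_0^π [sin((n+n')x) + sin((n−n')x)] dx, which is 0 when n+n' is even and 2n/(n²−n'²) when n+n' is odd (it need not vanish on (0, π)).
  u² squared terms: (-1)²·∫cos(4x)² dx = 1·π/2 = π/2.
  So ∫_0^π u² dx = π/2.
  (u')² squared terms: (4)²·∫sin(4x)² dx = 16·π/2 = 8*π.
  So ∫_0^π (u')² dx = 8*π.
||u||_{H^1}^2 = (π/2) + (8*π) = 17*π/2.


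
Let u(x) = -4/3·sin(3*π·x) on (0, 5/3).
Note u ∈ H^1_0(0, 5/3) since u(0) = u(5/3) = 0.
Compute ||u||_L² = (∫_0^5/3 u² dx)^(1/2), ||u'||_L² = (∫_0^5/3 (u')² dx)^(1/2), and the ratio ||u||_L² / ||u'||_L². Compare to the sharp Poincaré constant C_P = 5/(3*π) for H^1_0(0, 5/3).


||u||_L² / ||u'||_L² = 1/(3*π) < C_P = 5/(3*π).

u(x) = -4/3·sin(3*π·x), so u'(x) = -4*π*cos(3*π*x).
Writing u(x) = A·sin(kπx/L) with A = -4/3 and k = 5, use ∫_0^L sin²(kπx/L) dx = L/2 and ∫_0^L cos²(kπx/L) dx = L/2.
u² = 16/9·sin²(3*π·x) and (u')² = 16*π^2·cos²(3*π·x), and each of sin², cos² integrates to L/2 = 5/6 over (0, 5/3).
∫_0^5/3 u² dx = 40/27, so ||u||_L² = 2*sqrt(30)/9.
∫_0^5/3 (u')² dx = 40*π^2/3, so ||u'||_L² = 2*sqrt(30)*π/3.
Ratio ||u||_L² / ||u'||_L² = 1/(3*π).
Sharp Poincaré constant on H^1_0(0, 5/3) is C_P = L/π = 5/(3*π), achieved by sin(3*π/5·x).
This is the k = 5 harmonic; the ratio L/(kπ) is strictly less than C_P = L/π, consistent with the sharp inequality ||u||_L² ≤ C_P ||u'||_L².


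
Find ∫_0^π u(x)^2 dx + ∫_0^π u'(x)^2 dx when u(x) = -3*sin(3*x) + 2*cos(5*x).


||u||_{H^1(0,π)}^2 = 97*π

u'(x) = -10*sin(5*x) - 9*cos(3*x).
Expand u² and (u')² and integrate term by term on (0, π), using: for integers n ≥ 1, ∫_0^π sin²(nx) dx = ∫_0^π cos²(nx) dx = π/2; for n ≠ n', ∫_0^π sin(nx)sin(n'x) dx = ∫_0^π cos(nx)cos(n'x) dx = 0; and by product-to-sum, ∫_0^π sin(nx)cos(n'x) dx = ½∫_0^π [sin((n+n')x) + sin((n−n')x)] dx, which is 0 when n+n' is even and 2n/(n²−n'²) when n+n' is odd (it need not vanish on (0, π)).
  u² squared terms: (-3)²·∫sin(3x)² dx = 9·π/2 = 9*π/2;  (2)²·∫cos(5x)² dx = 4·π/2 = 2*π.
  u² cross terms: 2·(-3)·(2)·∫sin(3x)·cos(5x) dx = -12·(0) = 0.
  So ∫_0^π u² dx = 9*π/2 + 2*π + 0 = 13*π/2.
  (u')² squared terms: (-10)²·∫sin(5x)² dx = 100·π/2 = 50*π;  (-9)²·∫cos(3x)² dx = 81·π/2 = 81*π/2.
  (u')² cross terms: 2·(-10)·(-9)·∫sin(5x)·cos(3x) dx = 180·(0) = 0.
  So ∫_0^π (u')² dx = 50*π + 81*π/2 + 0 = 181*π/2.
||u||_{H^1}^2 = (13*π/2) + (181*π/2) = 97*π.


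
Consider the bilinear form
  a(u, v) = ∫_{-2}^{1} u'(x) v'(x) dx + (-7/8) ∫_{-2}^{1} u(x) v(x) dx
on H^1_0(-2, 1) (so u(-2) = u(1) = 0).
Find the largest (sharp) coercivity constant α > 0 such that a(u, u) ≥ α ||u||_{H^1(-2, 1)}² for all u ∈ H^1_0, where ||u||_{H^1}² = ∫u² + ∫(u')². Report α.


α = (-63/8 + π^2)/(9 + π^2)

Coercivity of a(·,·) on H^1_0(-2, 1) means a(u, u) ≥ α ||u||_{H^1}² for every u ∈ H^1_0.
The interval has length L = 3, and Poincaré/coercivity depend only on L. Here a(u, u) = ∫(u')² + (-7/8)·∫u².
Here c = -7/8 < 0 with |c| < (π/L)² = π^2/9, so coercivity still holds. The condition a(u,u) ≥ α||u||_{H^1}² reads (1−α)∫(u')² ≥ (α−c)∫u². Any admissible α is ≤ 1 (rapidly oscillating u have ∫u²/∫(u')² → 0), and α = 1 would force 0 ≥ (1−c)∫u², impossible since c < 1; so 1−α > 0. By the sharp Poincaré inequality on H^1_0 of an interval of length L, ∫(u')² ≥ (π/L)²∫u² with equality for the first sine mode sin(π(x−x₀)/L) (x₀ the left endpoint), so the inequality holds for all u iff (1−α)(π/L)² ≥ α − c, i.e. α ≤ ((π/L)² + c)/((π/L)² + 1) = (1 + c(L/π)²)/(1 + (L/π)²). (Direct route, valid since c ≤ 0: Poincaré gives c∫u² ≥ c(L/π)²∫(u')², so a(u,u) ≥ (1 + c(L/π)²)∫(u')², while ||u||_{H^1}² ≤ (1 + (L/π)²)∫(u')²; dividing yields the same α.) With (π/L)² = π^2/9 and c = -7/8, the largest admissible constant is α = ((π/L)² + c)/((π/L)² + 1).
Simplifying, α = (-63/8 + π^2)/(9 + π^2).


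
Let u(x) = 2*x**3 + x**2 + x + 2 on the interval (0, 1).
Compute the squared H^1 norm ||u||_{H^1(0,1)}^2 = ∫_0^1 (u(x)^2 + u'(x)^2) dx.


||u||_{H^1}^2 = 7127/210

The H^1 norm (squared) on an interval (0, L) is
  ||u||_{H^1}^2 = ∫_0^L u(x)^2 dx + ∫_0^L u'(x)^2 dx.
Compute u'(x) = 6*x**2 + 2*x + 1.
Then u(x)^2 = 4*x**6 + 4*x**5 + 5*x**4 + 10*x**3 + 5*x**2 + 4*x + 4 and u'(x)^2 = 36*x**4 + 24*x**3 + 16*x**2 + 4*x + 1.
Integrate each monomial from 0 to 1 using ∫_0^1 c·x^n dx = c·1^(n+1)/(n+1):
  ∫_0^1 u(x)^2 dx = ∫_0^1 (4*x^6 + 4*x^5 + 5*x^4 + 10*x^3 + 5*x^2 + 4*x + 4) dx. Term by term:
    ∫_0^1 4*x^6 dx = 4/7;  ∫_0^1 4*x^5 dx = 2/3;  ∫_0^1 5*x^4 dx = 1;
    ∫_0^1 10*x^3 dx = 5/2;  ∫_0^1 5*x^2 dx = 5/3;  ∫_0^1 4*x dx = 2;
    ∫_0^1 4 dx = 4.
  Sum: 4/7 + 2/3 + 1 + 5/2 + 5/3 + 2 + 4 = 521/42.
  ∫_0^1 u'(x)^2 dx = ∫_0^1 (36*x^4 + 24*x^3 + 16*x^2 + 4*x + 1) dx. Term by term:
    ∫_0^1 36*x^4 dx = 36/5;  ∫_0^1 24*x^3 dx = 6;  ∫_0^1 16*x^2 dx = 16/3;
    ∫_0^1 4*x dx = 2;  ∫_0^1 1 dx = 1.
  Sum: 36/5 + 6 + 16/3 + 2 + 1 = 323/15.
Adding: ||u||_{H^1}^2 = 521/42 + 323/15 = 7127/210.


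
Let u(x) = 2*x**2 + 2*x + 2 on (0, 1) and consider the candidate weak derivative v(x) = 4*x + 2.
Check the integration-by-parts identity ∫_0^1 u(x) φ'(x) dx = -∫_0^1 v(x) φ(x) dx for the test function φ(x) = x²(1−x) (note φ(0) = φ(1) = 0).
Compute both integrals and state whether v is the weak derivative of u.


LHS = -11/30, RHS = -11/30. Yes, v = u' weakly.

u(x) = 2*x**2 + 2*x + 2, classical derivative u'(x) = 4*x + 2.
φ(x) = x²(1−x), so φ'(x) = x*(2 - 3*x).
Note φ(0) = φ(1) = 0, so the boundary term u·φ vanishes.
LHS = ∫_0^1 u(x) φ'(x) dx = ∫_0^1 (-6*x^4 - 2*x^3 - 2*x^2 + 4*x) dx. Term by term:
  ∫_0^1 -6*x^4 dx = -6/5;  ∫_0^1 -2*x^3 dx = -1/2;  ∫_0^1 -2*x^2 dx = -2/3;
  ∫_0^1 4*x dx = 2.
Sum: -6/5 − 1/2 − 2/3 + 2 = -11/30.
So LHS = -11/30.
∫_0^1 v(x) φ(x) dx = ∫_0^1 (-4*x^4 + 2*x^3 + 2*x^2) dx. Term by term:
  ∫_0^1 -4*x^4 dx = -4/5;  ∫_0^1 2*x^3 dx = 1/2;  ∫_0^1 2*x^2 dx = 2/3.
Sum: -4/5 + 1/2 + 2/3 = 11/30.
So RHS = -∫_0^1 v(x) φ(x) dx = -11/30.
LHS = RHS, so the identity holds for this test φ.
Moreover u is smooth here and v(x) = u'(x) = 4*x + 2 pointwise, so the identity holds for every test function. Hence v is the weak derivative of u.


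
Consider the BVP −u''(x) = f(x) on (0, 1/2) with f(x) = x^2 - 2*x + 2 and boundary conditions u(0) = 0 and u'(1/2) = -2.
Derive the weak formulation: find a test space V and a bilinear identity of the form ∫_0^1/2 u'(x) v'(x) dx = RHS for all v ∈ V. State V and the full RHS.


V = {v ∈ H^1(0, 1/2) : v(0) = 0} (test functions vanish at x = 0 where u is specified); weak form: ∫_0^1/2 u'v' dx = ∫_0^1/2 (x^2 - 2*x + 2) v dx − 2·v(1/2) for all v ∈ V.

Multiply both sides by a test function v and integrate from 0 to 1/2:
  ∫_0^1/2 −u''(x) v(x) dx = ∫_0^1/2 f(x) v(x) dx.
Integrate the LHS by parts once:
  ∫_0^1/2 −u'' v dx = −[u'(x) v(x)]_0^1/2 + ∫_0^1/2 u'(x) v'(x) dx.
Thus ∫_0^1/2 u'(x) v'(x) dx = ∫_0^1/2 f(x) v(x) dx + [u'(x) v(x)]_0^1/2.
Choose V so that boundary terms are either known or forced to vanish.
Mixed BC: u(0) = 0 (Dirichlet) and u'(1/2) = -2 (Neumann). Define V = {v ∈ H^1(0, 1/2) : v(0) = 0}. Then [u' v]_0^1/2 = u'(1/2)·v(1/2) − u'(0)·0 = − 2·v(1/2).
Weak formulation: find u (satisfying any essential BC) such that ∫_0^1/2 u'(x) v'(x) dx = ∫_0^1/2 f v dx − 2·v(1/2) for all v ∈ V (Dirichlet at 0 absorbed into V; Neumann datum at x = 1/2 contributes the boundary term).
Substituting f(x) = x^2 - 2*x + 2, the right-hand side is ∫_0^1/2 (x^2 - 2*x + 2) v dx − 2·v(1/2).


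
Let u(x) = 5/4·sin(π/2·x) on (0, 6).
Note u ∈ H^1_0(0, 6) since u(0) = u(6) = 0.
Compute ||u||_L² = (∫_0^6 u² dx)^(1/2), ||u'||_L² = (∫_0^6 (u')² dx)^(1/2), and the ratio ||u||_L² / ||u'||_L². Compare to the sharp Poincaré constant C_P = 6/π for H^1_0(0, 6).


||u||_L² / ||u'||_L² = 2/π < C_P = 6/π.

u(x) = 5/4·sin(π/2·x), so u'(x) = 5*π*cos(π*x/2)/8.
Writing u(x) = A·sin(kπx/L) with A = 5/4 and k = 3, use ∫_0^L sin²(kπx/L) dx = L/2 and ∫_0^L cos²(kπx/L) dx = L/2.
u² = 25/16·sin²(π/2·x) and (u')² = 25*π^2/64·cos²(π/2·x), and each of sin², cos² integrates to L/2 = 3 over (0, 6).
∫_0^6 u² dx = 75/16, so ||u||_L² = 5*sqrt(3)/4.
∫_0^6 (u')² dx = 75*π^2/64, so ||u'||_L² = 5*sqrt(3)*π/8.
Ratio ||u||_L² / ||u'||_L² = 2/π.
Sharp Poincaré constant on H^1_0(0, 6) is C_P = L/π = 6/π, achieved by sin(π/6·x).
This is the k = 3 harmonic; the ratio L/(kπ) is strictly less than C_P = L/π, consistent with the sharp inequality ||u||_L² ≤ C_P ||u'||_L².


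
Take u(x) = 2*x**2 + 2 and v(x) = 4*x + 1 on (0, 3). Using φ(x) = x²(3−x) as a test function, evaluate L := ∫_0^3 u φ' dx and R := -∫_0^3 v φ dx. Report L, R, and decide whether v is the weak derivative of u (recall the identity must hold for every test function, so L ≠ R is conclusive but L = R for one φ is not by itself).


LHS = -243/5, RHS = -1107/20. No, v is not the weak derivative of u.

u(x) = 2*x**2 + 2, classical derivative u'(x) = 4*x.
φ(x) = x²(3−x), so φ'(x) = 3*x*(2 - x).
Note φ(0) = φ(3) = 0, so the boundary term u·φ vanishes.
LHS = ∫_0^3 u(x) φ'(x) dx = ∫_0^3 (-6*x^4 + 12*x^3 - 6*x^2 + 12*x) dx. Term by term:
  ∫_0^3 -6*x^4 dx = -1458/5;  ∫_0^3 12*x^3 dx = 243;  ∫_0^3 -6*x^2 dx = -54;
  ∫_0^3 12*x dx = 54.
Sum: -1458/5 + 243 − 54 + 54 = -243/5.
So LHS = -243/5.
∫_0^3 v(x) φ(x) dx = ∫_0^3 (-4*x^4 + 11*x^3 + 3*x^2) dx. Term by term:
  ∫_0^3 -4*x^4 dx = -972/5;  ∫_0^3 11*x^3 dx = 891/4;  ∫_0^3 3*x^2 dx = 27.
Sum: -972/5 + 891/4 + 27 = 1107/20.
So RHS = -∫_0^3 v(x) φ(x) dx = -1107/20.
LHS − RHS = 27/4 ≠ 0, so the identity fails.
(For a valid weak derivative the identity must hold for EVERY test function, in particular this one. The failure shows v is NOT the weak derivative of u.)
Correct weak derivative would be u'(x) = 4*x.


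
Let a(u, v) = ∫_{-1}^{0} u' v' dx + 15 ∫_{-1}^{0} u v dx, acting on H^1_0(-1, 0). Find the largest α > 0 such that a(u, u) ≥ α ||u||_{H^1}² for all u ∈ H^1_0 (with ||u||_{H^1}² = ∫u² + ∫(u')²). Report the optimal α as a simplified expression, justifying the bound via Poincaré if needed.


α = 1

Coercivity of a(·,·) on H^1_0(-1, 0) means a(u, u) ≥ α ||u||_{H^1}² for every u ∈ H^1_0.
The interval has length L = 1, and Poincaré/coercivity depend only on L. Here a(u, u) = ∫(u')² + (15)·∫u².
Here c = 15 ≥ 1, so a(u,u) = ∫(u')² + c∫u² ≥ ∫(u')² + ∫u² = ||u||_{H^1}², i.e. α = 1 works. No larger α is possible: a(u,u) ≥ α||u||_{H^1}² means (1−α)∫(u')² ≥ (α−c)∫u², and for the modes u_n = sin(nπ(x−x₀)/L) (x₀ the left endpoint) one has ∫u_n²/∫(u_n')² = (L/(nπ))² → 0, so a(u_n,u_n)/||u_n||_{H^1}² → 1. Hence the optimal constant is α = 1.
Therefore α = 1.


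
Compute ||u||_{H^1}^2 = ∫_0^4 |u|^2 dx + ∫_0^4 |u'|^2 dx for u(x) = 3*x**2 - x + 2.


||u||_{H^1}^2 = 35948/15

The H^1 norm (squared) on an interval (0, L) is
  ||u||_{H^1}^2 = ∫_0^L u(x)^2 dx + ∫_0^L u'(x)^2 dx.
Compute u'(x) = 6*x - 1.
Then u(x)^2 = 9*x**4 - 6*x**3 + 13*x**2 - 4*x + 4 and u'(x)^2 = 36*x**2 - 12*x + 1.
Integrate each monomial from 0 to 4 using ∫_0^4 c·x^n dx = c·4^(n+1)/(n+1):
  ∫_0^4 u(x)^2 dx = ∫_0^4 (9*x^4 - 6*x^3 + 13*x^2 - 4*x + 4) dx. Term by term:
    ∫_0^4 9*x^4 dx = 9216/5;  ∫_0^4 -6*x^3 dx = -384;  ∫_0^4 13*x^2 dx = 832/3;
    ∫_0^4 -4*x dx = -32;  ∫_0^4 4 dx = 16.
  Sum: 9216/5 − 384 + 832/3 − 32 + 16 = 25808/15.
  ∫_0^4 u'(x)^2 dx = ∫_0^4 (36*x^2 - 12*x + 1) dx. Term by term:
    ∫_0^4 36*x^2 dx = 768;  ∫_0^4 -12*x dx = -96;  ∫_0^4 1 dx = 4.
  Sum: 768 − 96 + 4 = 676.
Adding: ||u||_{H^1}^2 = 25808/15 + 676 = 35948/15.


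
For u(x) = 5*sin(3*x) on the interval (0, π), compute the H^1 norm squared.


||u||_{H^1(0,π)}^2 = 125*π

u'(x) = 15*cos(3*x).
Expand u² and (u')² and integrate term by term on (0, π), using: for integers n ≥ 1, ∫_0^π sin²(nx) dx = ∫_0^π cos²(nx) dx = π/2; for n ≠ n', ∫_0^π sin(nx)sin(n'x) dx = ∫_0^π cos(nx)cos(n'x) dx = 0; and by product-to-sum, ∫_0^π sin(nx)cos(n'x) dx = ½∫_0^π [sin((n+n')x) + sin((n−n')x)] dx, which is 0 when n+n' is even and 2n/(n²−n'²) when n+n' is odd (it need not vanish on (0, π)).
  u² squared terms: (5)²·∫sin(3x)² dx = 25·π/2 = 25*π/2.
  So ∫_0^π u² dx = 25*π/2.
  (u')² squared terms: (15)²·∫cos(3x)² dx = 225·π/2 = 225*π/2.
  So ∫_0^π (u')² dx = 225*π/2.
||u||_{H^1}^2 = (25*π/2) + (225*π/2) = 125*π.


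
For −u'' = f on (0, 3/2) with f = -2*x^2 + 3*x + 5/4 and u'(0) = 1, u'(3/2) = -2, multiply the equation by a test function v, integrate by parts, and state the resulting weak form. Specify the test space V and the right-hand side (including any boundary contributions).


V = H^1(0, 3/2) (v unrestricted at boundary; u is determined up to an additive constant); weak form: ∫_0^3/2 u'v' dx = ∫_0^3/2 (-2*x^2 + 3*x + 5/4) v dx − 2·v(3/2) − v(0) for all v ∈ V.

Multiply both sides by a test function v and integrate from 0 to 3/2:
  ∫_0^3/2 −u''(x) v(x) dx = ∫_0^3/2 f(x) v(x) dx.
Integrate the LHS by parts once:
  ∫_0^3/2 −u'' v dx = −[u'(x) v(x)]_0^3/2 + ∫_0^3/2 u'(x) v'(x) dx.
Thus ∫_0^3/2 u'(x) v'(x) dx = ∫_0^3/2 f(x) v(x) dx + [u'(x) v(x)]_0^3/2.
Choose V so that boundary terms are either known or forced to vanish.
u has inhomogeneous Neumann u'(0) = 1, u'(3/2) = -2. [u' v]_0^3/2 = (-2)·v(3/2) − (1)·v(0) = − 2·v(3/2) − v(0). Take V = H^1(0, 3/2); boundary term becomes part of RHS.
Weak formulation: find u (satisfying any essential BC) such that ∫_0^3/2 u'(x) v'(x) dx = ∫_0^3/2 f v dx − 2·v(3/2) − v(0) for all v ∈ V (Neumann data are natural BCs: they enter the RHS as boundary terms).
Substituting f(x) = -2*x^2 + 3*x + 5/4, the right-hand side is ∫_0^3/2 (-2*x^2 + 3*x + 5/4) v dx − 2·v(3/2) − v(0).
Compatibility check (pure Neumann): taking v ≡ 1 ∈ V gives 0 = ∫_0^3/2 f dx + (-2) − (1), i.e. ∫_0^3/2 f dx must equal u'(0) − u'(3/2) = 3. Indeed ∫_0^3/2 (-2*x^2 + 3*x + 5/4) dx = 3, so the data are compatible. The solution is then unique only up to an additive constant (fix it e.g. by requiring ∫_0^3/2 u dx = 0).


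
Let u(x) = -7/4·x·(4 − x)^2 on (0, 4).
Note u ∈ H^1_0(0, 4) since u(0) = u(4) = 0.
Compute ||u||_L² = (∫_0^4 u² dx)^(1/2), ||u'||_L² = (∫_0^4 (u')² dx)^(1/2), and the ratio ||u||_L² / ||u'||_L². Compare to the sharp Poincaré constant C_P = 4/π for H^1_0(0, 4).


||u||_L² / ||u'||_L² = 2*sqrt(14)/7 < C_P = 4/π.

u(x) = -7/4·x·(4 − x)^2, so u'(x) = 7*(4 - 3*x)*(x/4 - 1).
u(x) = -7/4·x·(4 − x)^2 vanishes at x = 0 and x = 4, so u ∈ H^1_0(0, 4). Differentiate via the product rule and integrate the resulting polynomials term by term.
  ∫_0^4 u² dx = ∫_0^4 (49*x^6/16 - 49*x^5 + 294*x^4 - 784*x^3 + 784*x^2) dx. Term by term:
    ∫_0^4 49*x^6/16 dx = 7168;  ∫_0^4 -49*x^5 dx = -100352/3;  ∫_0^4 294*x^4 dx = 301056/5;
    ∫_0^4 -784*x^3 dx = -50176;  ∫_0^4 784*x^2 dx = 50176/3.
  Sum: 7168 − 100352/3 + 301056/5 − 50176 + 50176/3 = 7168/15.
  ∫_0^4 (u')² dx = ∫_0^4 (441*x^4/16 - 294*x^3 + 1078*x^2 - 1568*x + 784) dx. Term by term:
    ∫_0^4 441*x^4/16 dx = 28224/5;  ∫_0^4 -294*x^3 dx = -18816;  ∫_0^4 1078*x^2 dx = 68992/3;
    ∫_0^4 -1568*x dx = -12544;  ∫_0^4 784 dx = 3136.
  Sum: 28224/5 − 18816 + 68992/3 − 12544 + 3136 = 6272/15.
∫_0^4 u² dx = 7168/15, so ||u||_L² = 32*sqrt(105)/15.
∫_0^4 (u')² dx = 6272/15, so ||u'||_L² = 56*sqrt(30)/15.
Ratio ||u||_L² / ||u'||_L² = 2*sqrt(14)/7.
Sharp Poincaré constant on H^1_0(0, 4) is C_P = L/π = 4/π, achieved by sin(π/4·x).
A polynomial bump cannot attain the sharp Poincaré constant (only the first sine eigenfunction does), so the ratio is strictly less than C_P, consistent with ||u||_L² ≤ C_P ||u'||_L².


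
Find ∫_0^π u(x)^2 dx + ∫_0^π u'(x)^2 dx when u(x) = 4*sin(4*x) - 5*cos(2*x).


||u||_{H^1(0,π)}^2 = 397*π/2

u'(x) = 10*sin(2*x) + 16*cos(4*x).
Expand u² and (u')² and integrate term by term on (0, π), using: for integers n ≥ 1, ∫_0^π sin²(nx) dx = ∫_0^π cos²(nx) dx = π/2; for n ≠ n', ∫_0^π sin(nx)sin(n'x) dx = ∫_0^π cos(nx)cos(n'x) dx = 0; and by product-to-sum, ∫_0^π sin(nx)cos(n'x) dx = ½∫_0^π [sin((n+n')x) + sin((n−n')x)] dx, which is 0 when n+n' is even and 2n/(n²−n'²) when n+n' is odd (it need not vanish on (0, π)).
  u² squared terms: (-5)²·∫cos(2x)² dx = 25·π/2 = 25*π/2;  (4)²·∫sin(4x)² dx = 16·π/2 = 8*π.
  u² cross terms: 2·(-5)·(4)·∫cos(2x)·sin(4x) dx = -40·(0) = 0.
  So ∫_0^π u² dx = 25*π/2 + 8*π + 0 = 41*π/2.
  (u')² squared terms: (10)²·∫sin(2x)² dx = 100·π/2 = 50*π;  (16)²·∫cos(4x)² dx = 256·π/2 = 128*π.
  (u')² cross terms: 2·(10)·(16)·∫sin(2x)·cos(4x) dx = 320·(0) = 0.
  So ∫_0^π (u')² dx = 50*π + 128*π + 0 = 178*π.
||u||_{H^1}^2 = (41*π/2) + (178*π) = 397*π/2.


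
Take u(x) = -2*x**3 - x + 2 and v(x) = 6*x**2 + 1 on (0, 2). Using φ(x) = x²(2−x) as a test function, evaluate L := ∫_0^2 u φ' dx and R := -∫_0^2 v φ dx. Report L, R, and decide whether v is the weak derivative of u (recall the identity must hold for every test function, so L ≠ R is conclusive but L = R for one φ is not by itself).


LHS = 212/15, RHS = -212/15. No, v is not the weak derivative of u.

u(x) = -2*x**3 - x + 2, classical derivative u'(x) = -6*x**2 - 1.
φ(x) = x²(2−x), so φ'(x) = x*(4 - 3*x).
Note φ(0) = φ(2) = 0, so the boundary term u·φ vanishes.
LHS = ∫_0^2 u(x) φ'(x) dx = ∫_0^2 (6*x^5 - 8*x^4 + 3*x^3 - 10*x^2 + 8*x) dx. Term by term:
  ∫_0^2 6*x^5 dx = 64;  ∫_0^2 -8*x^4 dx = -256/5;  ∫_0^2 3*x^3 dx = 12;
  ∫_0^2 -10*x^2 dx = -80/3;  ∫_0^2 8*x dx = 16.
Sum: 64 − 256/5 + 12 − 80/3 + 16 = 212/15.
So LHS = 212/15.
∫_0^2 v(x) φ(x) dx = ∫_0^2 (-6*x^5 + 12*x^4 - x^3 + 2*x^2) dx. Term by term:
  ∫_0^2 -6*x^5 dx = -64;  ∫_0^2 12*x^4 dx = 384/5;  ∫_0^2 -x^3 dx = -4;
  ∫_0^2 2*x^2 dx = 16/3.
Sum: -64 + 384/5 − 4 + 16/3 = 212/15.
So RHS = -∫_0^2 v(x) φ(x) dx = -212/15.
LHS − RHS = 424/15 ≠ 0, so the identity fails.
(For a valid weak derivative the identity must hold for EVERY test function, in particular this one. The failure shows v is NOT the weak derivative of u.)
Correct weak derivative would be u'(x) = -6*x**2 - 1.


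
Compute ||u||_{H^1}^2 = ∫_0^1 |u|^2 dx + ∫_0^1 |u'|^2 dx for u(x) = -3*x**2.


||u||_{H^1}^2 = 69/5

The H^1 norm (squared) on an interval (0, L) is
  ||u||_{H^1}^2 = ∫_0^L u(x)^2 dx + ∫_0^L u'(x)^2 dx.
Compute u'(x) = -6*x.
Then u(x)^2 = 9*x**4 and u'(x)^2 = 36*x**2.
Integrate each monomial from 0 to 1 using ∫_0^1 c·x^n dx = c·1^(n+1)/(n+1):
  ∫_0^1 u(x)^2 dx = ∫_0^1 (9*x^4) dx. Term by term:
    ∫_0^1 9*x^4 dx = 9/5.
  ∫_0^1 u'(x)^2 dx = ∫_0^1 (36*x^2) dx. Term by term:
    ∫_0^1 36*x^2 dx = 12.
Adding: ||u||_{H^1}^2 = 9/5 + 12 = 69/5.


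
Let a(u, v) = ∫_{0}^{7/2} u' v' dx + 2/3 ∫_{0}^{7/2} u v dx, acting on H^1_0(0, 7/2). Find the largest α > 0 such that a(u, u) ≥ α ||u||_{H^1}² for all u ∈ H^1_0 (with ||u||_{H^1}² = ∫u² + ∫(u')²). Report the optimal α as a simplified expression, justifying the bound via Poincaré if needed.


α = 2*(49 + 6*π^2)/(3*(4*π^2 + 49))

Coercivity of a(·,·) on H^1_0(0, 7/2) means a(u, u) ≥ α ||u||_{H^1}² for every u ∈ H^1_0.
The interval has length L = 7/2, and Poincaré/coercivity depend only on L. Here a(u, u) = ∫(u')² + (2/3)·∫u².
Here 0 < c = 2/3 < 1. The condition a(u,u) ≥ α||u||_{H^1}² reads (1−α)∫(u')² ≥ (α−c)∫u². Any admissible α is ≤ 1 (rapidly oscillating u have ∫u²/∫(u')² → 0), and α = 1 would force 0 ≥ (1−c)∫u², impossible since c < 1; so 1−α > 0. By the sharp Poincaré inequality on H^1_0 of an interval of length L, ∫(u')² ≥ (π/L)²∫u² with equality for the first sine mode sin(π(x−x₀)/L) (x₀ the left endpoint), so the inequality holds for all u iff (1−α)(π/L)² ≥ α − c, i.e. α ≤ ((π/L)² + c)/((π/L)² + 1) = (1 + c(L/π)²)/(1 + (L/π)²). With (π/L)² = 4*π^2/49 and c = 2/3, the largest admissible constant is α = ((π/L)² + c)/((π/L)² + 1).
Simplifying, α = 2*(49 + 6*π^2)/(3*(4*π^2 + 49)).


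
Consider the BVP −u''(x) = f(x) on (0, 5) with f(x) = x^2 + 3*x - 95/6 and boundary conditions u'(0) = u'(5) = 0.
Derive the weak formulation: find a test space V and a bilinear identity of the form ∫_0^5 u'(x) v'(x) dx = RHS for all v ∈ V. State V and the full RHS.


V = H^1(0, 5) (no boundary constraint on v; u is determined up to an additive constant); weak form: ∫_0^5 u'v' dx = ∫_0^5 (x^2 + 3*x - 95/6) v dx for all v ∈ V.

Multiply both sides by a test function v and integrate from 0 to 5:
  ∫_0^5 −u''(x) v(x) dx = ∫_0^5 f(x) v(x) dx.
Integrate the LHS by parts once:
  ∫_0^5 −u'' v dx = −[u'(x) v(x)]_0^5 + ∫_0^5 u'(x) v'(x) dx.
Thus ∫_0^5 u'(x) v'(x) dx = ∫_0^5 f(x) v(x) dx + [u'(x) v(x)]_0^5.
Choose V so that boundary terms are either known or forced to vanish.
u has homogeneous Neumann: u'(0) = u'(5) = 0. So [u' v]_0^5 = 0·v(5) − 0·v(0) = 0 for any v; take V = H^1(0, 5).
Weak formulation: find u (satisfying any essential BC) such that ∫_0^5 u'(x) v'(x) dx = ∫_0^5 f v dx for all v ∈ V (homogeneous Neumann, so boundary terms vanish).
Substituting f(x) = x^2 + 3*x - 95/6, the right-hand side is ∫_0^5 (x^2 + 3*x - 95/6) v dx.
Compatibility check (pure Neumann): taking v ≡ 1 ∈ V gives 0 = ∫_0^5 f dx + (0) − (0), i.e. ∫_0^5 f dx must equal u'(0) − u'(5) = 0. Indeed ∫_0^5 (x^2 + 3*x - 95/6) dx = 0, so the data are compatible. The solution is then unique only up to an additive constant (fix it e.g. by requiring ∫_0^5 u dx = 0).


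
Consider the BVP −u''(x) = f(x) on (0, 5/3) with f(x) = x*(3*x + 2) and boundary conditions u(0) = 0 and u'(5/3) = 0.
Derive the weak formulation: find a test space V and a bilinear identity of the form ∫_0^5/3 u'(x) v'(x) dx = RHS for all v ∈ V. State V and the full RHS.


V = {v ∈ H^1(0, 5/3) : v(0) = 0} (test functions vanish at x = 0 where u is specified); weak form: ∫_0^5/3 u'v' dx = ∫_0^5/3 (x*(3*x + 2)) v dx for all v ∈ V.

Multiply both sides by a test function v and integrate from 0 to 5/3:
  ∫_0^5/3 −u''(x) v(x) dx = ∫_0^5/3 f(x) v(x) dx.
Integrate the LHS by parts once:
  ∫_0^5/3 −u'' v dx = −[u'(x) v(x)]_0^5/3 + ∫_0^5/3 u'(x) v'(x) dx.
Thus ∫_0^5/3 u'(x) v'(x) dx = ∫_0^5/3 f(x) v(x) dx + [u'(x) v(x)]_0^5/3.
Choose V so that boundary terms are either known or forced to vanish.
Mixed BC: u(0) = 0 (Dirichlet) and u'(5/3) = 0 (Neumann). Define V = {v ∈ H^1(0, 5/3) : v(0) = 0}. Then [u' v]_0^5/3 = u'(5/3)·v(5/3) − u'(0)·0 = 0.
Weak formulation: find u (satisfying any essential BC) such that ∫_0^5/3 u'(x) v'(x) dx = ∫_0^5/3 f v dx for all v ∈ V (Dirichlet at 0 absorbed into V; the Neumann datum at x = 5/3 is zero, so no boundary term remains).
Substituting f(x) = x*(3*x + 2), the right-hand side is ∫_0^5/3 (x*(3*x + 2)) v dx.


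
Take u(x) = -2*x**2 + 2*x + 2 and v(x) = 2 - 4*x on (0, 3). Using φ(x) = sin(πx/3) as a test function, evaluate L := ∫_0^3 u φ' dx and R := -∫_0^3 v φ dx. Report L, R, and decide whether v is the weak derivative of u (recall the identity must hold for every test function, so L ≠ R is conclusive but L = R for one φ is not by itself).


LHS = 24/π, RHS = 24/π. Yes, v = u' weakly.

u(x) = -2*x**2 + 2*x + 2, classical derivative u'(x) = 2 - 4*x.
φ(x) = sin(πx/3), so φ'(x) = π*cos(π*x/3)/3.
Note φ(0) = φ(3) = 0, so the boundary term u·φ vanishes.
LHS = ∫_0^3 u(x) φ'(x) dx = ∫_0^3 (-2*π*x^2*cos(π*x/3)/3 + 2*π*x*cos(π*x/3)/3 + 2*π*cos(π*x/3)/3) dx. Term by term:
  ∫_0^3 2*π*cos(π*x/3)/3 dx = 0;  ∫_0^3 -2*π*x^2*cos(π*x/3)/3 dx = 36/π;  ∫_0^3 2*π*x*cos(π*x/3)/3 dx = -12/π.
Sum: 0 + 36/π − 12/π = 24/π.
So LHS = 24/π.
∫_0^3 v(x) φ(x) dx = ∫_0^3 (-4*x*sin(π*x/3) + 2*sin(π*x/3)) dx. Term by term:
  ∫_0^3 2*sin(π*x/3) dx = 12/π;  ∫_0^3 -4*x*sin(π*x/3) dx = -36/π.
Sum: 12/π − 36/π = -24/π.
So RHS = -∫_0^3 v(x) φ(x) dx = 24/π.
LHS = RHS, so the identity holds for this test φ.
Moreover u is smooth here and v(x) = u'(x) = 2 - 4*x pointwise, so the identity holds for every test function. Hence v is the weak derivative of u.


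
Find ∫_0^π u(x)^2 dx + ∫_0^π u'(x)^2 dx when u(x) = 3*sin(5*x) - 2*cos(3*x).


||u||_{H^1(0,π)}^2 = 137*π

u'(x) = 6*sin(3*x) + 15*cos(5*x).
Expand u² and (u')² and integrate term by term on (0, π), using: for integers n ≥ 1, ∫_0^π sin²(nx) dx = ∫_0^π cos²(nx) dx = π/2; for n ≠ n', ∫_0^π sin(nx)sin(n'x) dx = ∫_0^π cos(nx)cos(n'x) dx = 0; and by product-to-sum, ∫_0^π sin(nx)cos(n'x) dx = ½∫_0^π [sin((n+n')x) + sin((n−n')x)] dx, which is 0 when n+n' is even and 2n/(n²−n'²) when n+n' is odd (it need not vanish on (0, π)).
  u² squared terms: (-2)²·∫cos(3x)² dx = 4·π/2 = 2*π;  (3)²·∫sin(5x)² dx = 9·π/2 = 9*π/2.
  u² cross terms: 2·(-2)·(3)·∫cos(3x)·sin(5x) dx = -12·(0) = 0.
  So ∫_0^π u² dx = 2*π + 9*π/2 + 0 = 13*π/2.
  (u')² squared terms: (6)²·∫sin(3x)² dx = 36·π/2 = 18*π;  (15)²·∫cos(5x)² dx = 225·π/2 = 225*π/2.
  (u')² cross terms: 2·(6)·(15)·∫sin(3x)·cos(5x) dx = 180·(0) = 0.
  So ∫_0^π (u')² dx = 18*π + 225*π/2 + 0 = 261*π/2.
||u||_{H^1}^2 = (13*π/2) + (261*π/2) = 137*π.


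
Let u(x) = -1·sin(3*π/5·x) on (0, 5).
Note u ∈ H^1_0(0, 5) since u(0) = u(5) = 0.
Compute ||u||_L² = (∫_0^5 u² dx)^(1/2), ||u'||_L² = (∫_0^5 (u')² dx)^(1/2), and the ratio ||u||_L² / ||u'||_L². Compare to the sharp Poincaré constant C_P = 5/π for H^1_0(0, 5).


||u||_L² / ||u'||_L² = 5/(3*π) < C_P = 5/π.

u(x) = -1·sin(3*π/5·x), so u'(x) = -3*π*cos(3*π*x/5)/5.
Writing u(x) = A·sin(kπx/L) with A = -1 and k = 3, use ∫_0^L sin²(kπx/L) dx = L/2 and ∫_0^L cos²(kπx/L) dx = L/2.
u² = 1·sin²(3*π/5·x) and (u')² = 9*π^2/25·cos²(3*π/5·x), and each of sin², cos² integrates to L/2 = 5/2 over (0, 5).
∫_0^5 u² dx = 5/2, so ||u||_L² = sqrt(10)/2.
∫_0^5 (u')² dx = 9*π^2/10, so ||u'||_L² = 3*sqrt(10)*π/10.
Ratio ||u||_L² / ||u'||_L² = 5/(3*π).
Sharp Poincaré constant on H^1_0(0, 5) is C_P = L/π = 5/π, achieved by sin(π/5·x).
This is the k = 3 harmonic; the ratio L/(kπ) is strictly less than C_P = L/π, consistent with the sharp inequality ||u||_L² ≤ C_P ||u'||_L².


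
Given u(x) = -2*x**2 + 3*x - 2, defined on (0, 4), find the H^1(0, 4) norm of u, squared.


||u||_{H^1}^2 = 2596/5

The H^1 norm (squared) on an interval (0, L) is
  ||u||_{H^1}^2 = ∫_0^L u(x)^2 dx + ∫_0^L u'(x)^2 dx.
Compute u'(x) = 3 - 4*x.
Then u(x)^2 = 4*x**4 - 12*x**3 + 17*x**2 - 12*x + 4 and u'(x)^2 = 16*x**2 - 24*x + 9.
Integrate each monomial from 0 to 4 using ∫_0^4 c·x^n dx = c·4^(n+1)/(n+1):
  ∫_0^4 u(x)^2 dx = ∫_0^4 (4*x^4 - 12*x^3 + 17*x^2 - 12*x + 4) dx. Term by term:
    ∫_0^4 4*x^4 dx = 4096/5;  ∫_0^4 -12*x^3 dx = -768;  ∫_0^4 17*x^2 dx = 1088/3;
    ∫_0^4 -12*x dx = -96;  ∫_0^4 4 dx = 16.
  Sum: 4096/5 − 768 + 1088/3 − 96 + 16 = 5008/15.
  ∫_0^4 u'(x)^2 dx = ∫_0^4 (16*x^2 - 24*x + 9) dx. Term by term:
    ∫_0^4 16*x^2 dx = 1024/3;  ∫_0^4 -24*x dx = -192;  ∫_0^4 9 dx = 36.
  Sum: 1024/3 − 192 + 36 = 556/3.
Adding: ||u||_{H^1}^2 = 5008/15 + 556/3 = 2596/5.
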